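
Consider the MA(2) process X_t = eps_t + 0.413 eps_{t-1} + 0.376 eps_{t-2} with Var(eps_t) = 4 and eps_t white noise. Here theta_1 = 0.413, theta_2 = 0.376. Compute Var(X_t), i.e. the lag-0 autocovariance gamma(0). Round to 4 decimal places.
\gamma(0) = 5.2478

For an MA(q) process X_t = eps_t + sum_i theta_i eps_{t-i} with
Var(eps_t) = sigma^2, the variance is
  gamma(0) = sigma^2 * (1 + sum_i theta_i^2).
  sum_i theta_i^2 = (0.413)^2 + (0.376)^2 = 0.170569 + 0.141376 = 0.311945.
  gamma(0) = 4 * (1 + 0.311945) = 4 * 1.311945 = 5.24778, which rounds to 5.2478.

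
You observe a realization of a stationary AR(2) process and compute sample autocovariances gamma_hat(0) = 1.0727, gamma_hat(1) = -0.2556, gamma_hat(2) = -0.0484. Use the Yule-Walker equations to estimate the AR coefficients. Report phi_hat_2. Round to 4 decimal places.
\hat\phi_{2} = -0.1080

The Yule-Walker equations for an AR(p) process read, in matrix form,
  Gamma_p phi = r_p,   with   (Gamma_p)_{ij} = gamma(|i - j|),
                       (r_p)_i = gamma(i),   i,j = 1..p.
Substitute the sample gammas (Toeplitz matrix and right-hand side of size 2):
  Gamma_p = [[1.0727, -0.2556], [-0.2556, 1.0727]]
  r_p     = [-0.2556, -0.0484]
Written out:
  1.0727 phi_1 - 0.2556 phi_2 = -0.2556
  -0.2556 phi_1 + 1.0727 phi_2 = -0.0484
Solve by Cramer's rule:
  det = gamma(0)^2 - gamma(1)^2 = (1.0727)^2 - (-0.2556)^2 = 1.15068529 - 0.06533136 = 1.08535393
  phi_hat_1 = [gamma(1) gamma(0) - gamma(1) gamma(2)] / det = [(-0.2556)(1.0727) - (-0.2556)(-0.0484)] / 1.08535393 = -0.28655316 / 1.08535393 = -0.264
  phi_hat_2 = [gamma(0) gamma(2) - gamma(1)^2] / det = [(1.0727)(-0.0484) - (-0.2556)^2] / 1.08535393 = -0.11725004 / 1.08535393 = -0.108
So phi_hat = [-0.2640, -0.1080].
Therefore phi_hat_2 = -0.1080.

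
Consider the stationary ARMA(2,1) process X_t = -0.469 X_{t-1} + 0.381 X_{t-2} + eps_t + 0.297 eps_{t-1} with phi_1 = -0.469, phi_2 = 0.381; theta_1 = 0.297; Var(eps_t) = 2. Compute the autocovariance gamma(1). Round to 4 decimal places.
\gamma(1) = -1.6963

Multiply the model equation by X_{t-k} and take expectations. With theta_0 = psi_0 = 1 and psi_j the MA(infinity) weights, this gives
  gamma(k) - sum_i phi_i gamma(k-i) = c_k,
  c_k = sigma^2 * sum_{j=k..q} theta_j psi_{j-k}   (c_k = 0 for k > q),
using gamma(-m) = gamma(m).
psi-weights needed (psi_j = theta_j + sum_i phi_i psi_{j-i}):
  psi_1 = theta_1 + phi_1 = 0.297 + (-0.469) = -0.172
Right-hand sides:
  c_0 = sigma^2 (1 + theta_1 psi_1) = 2 * (1 + (0.297)(-0.172)) = 2 * 0.948916 = 1.897832
  c_1 = sigma^2 theta_1 = 2 * (0.297) = 0.594
  c_2 = 0
Equations for k = 0, 1, 2 (AR order 2, c_2 = 0):
  (E0) gamma(0) = phi_1 gamma(1) + phi_2 gamma(2) + c_0
  (E1) gamma(1) = phi_1 gamma(0) + phi_2 gamma(1) + c_1
  (E2) gamma(2) = phi_1 gamma(1) + phi_2 gamma(0)
From (E1): gamma(1) = A gamma(0) + B with
  A = phi_1 / (1 - phi_2) = -0.469 / 0.619 = -0.757674,   B = c_1 / (1 - phi_2) = 0.594 / 0.619 = 0.959612.
Insert (E2) into (E0): gamma(0) (1 - phi_2^2) = phi_1 (1 + phi_2) gamma(1) + c_0.
  phi_1 (1 + phi_2) = (-0.469)(1.381) = -0.647689,   1 - phi_2^2 = 0.854839.
Replace gamma(1) by A gamma(0) + B and collect gamma(0):
  gamma(0) [0.854839 - (-0.647689)(-0.757674)] = (-0.647689)(0.959612) + 1.897832
  gamma(0) * 0.364102 = 1.276302
  gamma(0) = 1.276302 / 0.364102 = 3.50534.
  gamma(1) = A gamma(0) + B = (-0.757674)(3.50534) + (0.959612) = -1.696292.
Therefore gamma(1) = -1.6963 (to 4 decimal places).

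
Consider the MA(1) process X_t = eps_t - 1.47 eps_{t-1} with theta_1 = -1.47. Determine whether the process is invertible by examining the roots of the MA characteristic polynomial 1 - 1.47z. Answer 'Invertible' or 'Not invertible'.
\text{Not invertible}

The MA(q) characteristic polynomial is P(z) = 1 - 1.47z.
Invertibility requires all roots to lie outside the unit circle, i.e. |z| > 1 for every root.
This is linear in z: 1 + (-1.47) z = 0  =>  z = -1/(-1.47) = 0.680272,  |z| = 0.680272.
Moduli of all roots: 0.6803.
All moduli strictly greater than 1? No.
Verdict: Not invertible.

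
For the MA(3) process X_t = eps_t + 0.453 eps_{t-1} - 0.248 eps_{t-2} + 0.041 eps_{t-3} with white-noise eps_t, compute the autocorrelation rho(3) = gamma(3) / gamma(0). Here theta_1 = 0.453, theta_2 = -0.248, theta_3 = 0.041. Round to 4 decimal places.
\rho(3) = 0.0323

For an MA(q) process with theta_0 = 1, the autocovariance is
  gamma(k) = sigma^2 * sum_{i=0..q-k} theta_i * theta_{i+k},
and rho(k) = gamma(k) / gamma(0). Sigma^2 cancels.
  numerator   = (1)*(0.041) = 0.041.
  denominator = (1)^2 + (0.453)^2 + (-0.248)^2 + (0.041)^2 = 1.268394.
  rho(3) = 0.041 / 1.268394 = 0.0323.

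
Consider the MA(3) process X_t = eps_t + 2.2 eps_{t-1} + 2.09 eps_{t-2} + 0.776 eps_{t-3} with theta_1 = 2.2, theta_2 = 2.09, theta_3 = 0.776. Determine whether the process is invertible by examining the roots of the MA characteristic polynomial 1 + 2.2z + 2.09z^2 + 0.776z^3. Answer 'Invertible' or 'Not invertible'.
\text{Invertible}

The MA(q) characteristic polynomial is P(z) = 1 + 2.2z + 2.09z^2 + 0.776z^3.
Invertibility requires all roots to lie outside the unit circle, i.e. |z| > 1 for every root.
Degree 3: look for a simple real root z0 first, then factor out (1 - z/z0) and solve the remaining quadratic.
Testing z0 = -1.25: P(-1.25) = 1 + (2.2)(-1.25) + (2.09)(-1.25)^2 + (0.776)(-1.25)^3
  = 1 + (-2.75) + (3.265625) + (-1.515625) = 0.  So z_0 = -1.25 is a root, |z_0| = 1.25.
Divide out the factor (1 + 0.8 z) = (1 - z/z0) (since 1/z0 = -0.8):
  P(z) = (1 + 0.8 z)(1 + (1.4) z + (0.97) z^2)
  [check: z-coef 1.4 - (-0.8) = 2.2; z^2-coef 0.97 - (-0.8)(1.4) = 2.09; z^3-coef -(-0.8)(0.97) = 0.776.]
Remaining roots from the quadratic factor 1 + (1.4) z + (0.97) z^2:
  Set 1 + (1.4) z + (0.97) z^2 = 0, i.e. a z^2 + b z + c = 0 with a = 0.97, b = 1.4, c = 1.
  Discriminant D = b^2 - 4ac = (1.4)^2 - 4*(0.97)*1 = 1.96 - (3.88) = -1.92.
  D < 0, so the roots are the complex-conjugate pair z = (-b +/- i sqrt(-D)) / (2a) = -0.7216 +/- 0.7142i.
  For a conjugate pair |z|^2 = z * conj(z) = (product of roots) = c/a = 1/(0.97) = 1.030928, so |z| = sqrt(1.030928) = 1.0153 for both roots.
Moduli of all roots: 1.2500, 1.0153, 1.0153.
All moduli strictly greater than 1? Yes.
Verdict: Invertible.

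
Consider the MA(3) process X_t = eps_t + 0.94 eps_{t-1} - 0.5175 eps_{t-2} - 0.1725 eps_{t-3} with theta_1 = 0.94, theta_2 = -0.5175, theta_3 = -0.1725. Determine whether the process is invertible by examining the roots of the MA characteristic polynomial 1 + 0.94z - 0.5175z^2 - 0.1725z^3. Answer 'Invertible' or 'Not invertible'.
\text{Not invertible}

The MA(q) characteristic polynomial is P(z) = 1 + 0.94z - 0.5175z^2 - 0.1725z^3.
Invertibility requires all roots to lie outside the unit circle, i.e. |z| > 1 for every root.
Degree 3: look for a simple real root z0 first, then factor out (1 - z/z0) and solve the remaining quadratic.
Testing z0 = -4: P(-4) = 1 + (0.94)(-4) + (-0.5175)(-4)^2 + (-0.1725)(-4)^3
  = 1 + (-3.76) + (-8.28) + (11.04) = 0.  So z_0 = -4 is a root, |z_0| = 4.
Divide out the factor (1 + 0.25 z) = (1 - z/z0) (since 1/z0 = -0.25):
  P(z) = (1 + 0.25 z)(1 + (0.69) z + (-0.69) z^2)
  [check: z-coef 0.69 - (-0.25) = 0.94; z^2-coef -0.69 - (-0.25)(0.69) = -0.5175; z^3-coef -(-0.25)(-0.69) = -0.1725.]
Remaining roots from the quadratic factor 1 + (0.69) z + (-0.69) z^2:
  Set 1 + (0.69) z + (-0.69) z^2 = 0, i.e. a z^2 + b z + c = 0 with a = -0.69, b = 0.69, c = 1.
  Discriminant D = b^2 - 4ac = (0.69)^2 - 4*(-0.69)*1 = 0.4761 - (-2.76) = 3.2361.
  D >= 0, so the roots are real: z = (-b +/- sqrt(D)) / (2a) = (-0.69 +/- 1.798916) / (-1.38).
    z_1 = (-0.69 + 1.798916) / (-1.38) = -0.8036,   |z_1| = 0.8036.
    z_2 = (-0.69 - 1.798916) / (-1.38) = 1.8036,   |z_2| = 1.8036.
Moduli of all roots: 4.0000, 0.8036, 1.8036.
All moduli strictly greater than 1? No.
Verdict: Not invertible.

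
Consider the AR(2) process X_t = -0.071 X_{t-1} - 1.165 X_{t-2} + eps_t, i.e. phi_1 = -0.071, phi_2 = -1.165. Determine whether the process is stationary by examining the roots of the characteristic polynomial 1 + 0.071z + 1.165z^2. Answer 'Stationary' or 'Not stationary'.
\text{Not stationary}

The AR(p) characteristic polynomial is P(z) = 1 + 0.071z + 1.165z^2.
Stationarity requires all roots to lie outside the unit circle, i.e. |z| > 1 for every root.
Set 1 + (0.071) z + (1.165) z^2 = 0, i.e. a z^2 + b z + c = 0 with a = 1.165, b = 0.071, c = 1.
Discriminant D = b^2 - 4ac = (0.071)^2 - 4*(1.165)*1 = 0.005041 - (4.66) = -4.654959.
D < 0, so the roots are the complex-conjugate pair z = (-b +/- i sqrt(-D)) / (2a) = -0.0305 +/- 0.926i.
For a conjugate pair |z|^2 = z * conj(z) = (product of roots) = c/a = 1/(1.165) = 0.858369, so |z| = sqrt(0.858369) = 0.9265 for both roots.
Moduli of all roots: 0.9265, 0.9265.
All moduli strictly greater than 1? No.
Verdict: Not stationary.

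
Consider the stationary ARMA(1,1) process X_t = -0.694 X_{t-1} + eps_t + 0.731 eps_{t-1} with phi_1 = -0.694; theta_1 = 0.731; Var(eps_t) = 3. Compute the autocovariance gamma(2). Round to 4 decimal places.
\gamma(2) = -0.0732

Multiply the model equation by X_{t-k} and take expectations. With theta_0 = psi_0 = 1 and psi_j the MA(infinity) weights, this gives
  gamma(k) - sum_i phi_i gamma(k-i) = c_k,
  c_k = sigma^2 * sum_{j=k..q} theta_j psi_{j-k}   (c_k = 0 for k > q),
using gamma(-m) = gamma(m).
psi-weights needed (psi_j = theta_j + sum_i phi_i psi_{j-i}):
  psi_1 = theta_1 + phi_1 = 0.731 + (-0.694) = 0.037
Right-hand sides:
  c_0 = sigma^2 (1 + theta_1 psi_1) = 3 * (1 + (0.731)(0.037)) = 3 * 1.027047 = 3.081141
  c_1 = sigma^2 theta_1 = 3 * (0.731) = 2.193
  c_2 = 0
Equations for k = 0 and k = 1 (AR order 1):
  gamma(0) = phi_1 gamma(1) + c_0
  gamma(1) = phi_1 gamma(0) + c_1
Substituting the second into the first: gamma(0) (1 - phi_1^2) = c_0 + phi_1 c_1, so
  gamma(0) = (c_0 + phi_1 c_1) / (1 - phi_1^2) = (3.081141 + (-0.694)(2.193)) / (1 - (-0.694)^2) = 1.559199 / 0.518364 = 3.007923.
  gamma(1) = phi_1 gamma(0) + c_1 = (-0.694)(3.007923) + (2.193) = 0.105501.
For k = 2 (> q): gamma(2) = phi_1 gamma(1) = (-0.694)(0.105501) = -0.073218.
Therefore gamma(2) = -0.0732 (to 4 decimal places).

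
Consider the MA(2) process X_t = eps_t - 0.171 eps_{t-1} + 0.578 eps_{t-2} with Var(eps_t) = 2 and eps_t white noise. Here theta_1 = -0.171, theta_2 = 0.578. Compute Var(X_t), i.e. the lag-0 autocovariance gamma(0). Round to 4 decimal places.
\gamma(0) = 2.7267

For an MA(q) process X_t = eps_t + sum_i theta_i eps_{t-i} with
Var(eps_t) = sigma^2, the variance is
  gamma(0) = sigma^2 * (1 + sum_i theta_i^2).
  sum_i theta_i^2 = (-0.171)^2 + (0.578)^2 = 0.029241 + 0.334084 = 0.363325.
  gamma(0) = 2 * (1 + 0.363325) = 2 * 1.363325 = 2.72665, which rounds to 2.7267.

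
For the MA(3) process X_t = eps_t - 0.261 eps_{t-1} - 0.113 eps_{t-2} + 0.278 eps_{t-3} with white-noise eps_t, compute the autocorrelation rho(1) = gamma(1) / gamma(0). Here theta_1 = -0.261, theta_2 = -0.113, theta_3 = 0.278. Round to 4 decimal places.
\rho(1) = -0.2270

For an MA(q) process with theta_0 = 1, the autocovariance is
  gamma(k) = sigma^2 * sum_{i=0..q-k} theta_i * theta_{i+k},
and rho(k) = gamma(k) / gamma(0). Sigma^2 cancels.
  numerator   = (1)*(-0.261) + (-0.261)*(-0.113) + (-0.113)*(0.278) = -0.262921.
  denominator = (1)^2 + (-0.261)^2 + (-0.113)^2 + (0.278)^2 = 1.158174.
  rho(1) = -0.262921 / 1.158174 = -0.2270.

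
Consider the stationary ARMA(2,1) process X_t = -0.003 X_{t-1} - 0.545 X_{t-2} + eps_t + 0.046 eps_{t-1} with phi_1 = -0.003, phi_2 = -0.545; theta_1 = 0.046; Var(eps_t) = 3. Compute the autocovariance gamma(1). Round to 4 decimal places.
\gamma(1) = 0.0810

Multiply the model equation by X_{t-k} and take expectations. With theta_0 = psi_0 = 1 and psi_j the MA(infinity) weights, this gives
  gamma(k) - sum_i phi_i gamma(k-i) = c_k,
  c_k = sigma^2 * sum_{j=k..q} theta_j psi_{j-k}   (c_k = 0 for k > q),
using gamma(-m) = gamma(m).
psi-weights needed (psi_j = theta_j + sum_i phi_i psi_{j-i}):
  psi_1 = theta_1 + phi_1 = 0.046 + (-0.003) = 0.043
Right-hand sides:
  c_0 = sigma^2 (1 + theta_1 psi_1) = 3 * (1 + (0.046)(0.043)) = 3 * 1.001978 = 3.005934
  c_1 = sigma^2 theta_1 = 3 * (0.046) = 0.138
  c_2 = 0
Equations for k = 0, 1, 2 (AR order 2, c_2 = 0):
  (E0) gamma(0) = phi_1 gamma(1) + phi_2 gamma(2) + c_0
  (E1) gamma(1) = phi_1 gamma(0) + phi_2 gamma(1) + c_1
  (E2) gamma(2) = phi_1 gamma(1) + phi_2 gamma(0)
From (E1): gamma(1) = A gamma(0) + B with
  A = phi_1 / (1 - phi_2) = -0.003 / 1.545 = -0.001942,   B = c_1 / (1 - phi_2) = 0.138 / 1.545 = 0.08932.
Insert (E2) into (E0): gamma(0) (1 - phi_2^2) = phi_1 (1 + phi_2) gamma(1) + c_0.
  phi_1 (1 + phi_2) = (-0.003)(0.455) = -0.001365,   1 - phi_2^2 = 0.702975.
Replace gamma(1) by A gamma(0) + B and collect gamma(0):
  gamma(0) [0.702975 - (-0.001365)(-0.001942)] = (-0.001365)(0.08932) + 3.005934
  gamma(0) * 0.702972 = 3.005812
  gamma(0) = 3.005812 / 0.702972 = 4.275861.
  gamma(1) = A gamma(0) + B = (-0.001942)(4.275861) + (0.08932) = 0.081018.
Therefore gamma(1) = 0.0810 (to 4 decimal places).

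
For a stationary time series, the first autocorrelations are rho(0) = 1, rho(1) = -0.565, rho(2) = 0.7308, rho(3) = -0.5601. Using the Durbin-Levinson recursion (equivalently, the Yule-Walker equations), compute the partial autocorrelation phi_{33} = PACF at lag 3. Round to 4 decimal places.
\phi_{33} = -0.1279

The PACF at lag k is phi_{kk}, the last component of the solution
to the Yule-Walker system G_k phi = r_k where
  (G_k)_{ij} = rho(|i - j|), (r_k)_i = rho(i), i,j = 1..k.
Equivalently, Durbin-Levinson gives phi_{kk} iteratively:
  phi_{11} = rho(1)
  phi_{kk} = [rho(k) - sum_{j=1..k-1} phi_{k-1,j} rho(k-j)]
            / [1 - sum_{j=1..k-1} phi_{k-1,j} rho(j)],
  phi_{k,j} = phi_{k-1,j} - phi_{kk} phi_{k-1,k-j},  j = 1..k-1.
Step k = 1:
  phi_11 = rho(1) = -0.565.
Step k = 2:
  phi_22 = [rho(2) - phi_11 rho(1)] / [1 - phi_11 rho(1)] = [0.7308 - (-0.565)(-0.565)] / [1 - (-0.565)(-0.565)]
         = 0.411575 / 0.680775 = 0.604568.
  Update: phi_21 = phi_11 - phi_22 phi_11 = -0.565 - (0.604568)(-0.565) = -0.223419.
Step k = 3:
  phi_33 = [rho(3) - phi_21 rho(2) - phi_22 rho(1)] / [1 - phi_21 rho(1) - phi_22 rho(2)]
    numerator   = -0.5601 - (-0.223419)(0.7308) - (0.604568)(-0.565) = -0.05524437
    denominator = 1 - (-0.223419)(-0.565) - (0.604568)(0.7308) = 0.43194979
  phi_33 = -0.05524437 / 0.43194979 = -0.1279.
Therefore phi_{33} = -0.1279.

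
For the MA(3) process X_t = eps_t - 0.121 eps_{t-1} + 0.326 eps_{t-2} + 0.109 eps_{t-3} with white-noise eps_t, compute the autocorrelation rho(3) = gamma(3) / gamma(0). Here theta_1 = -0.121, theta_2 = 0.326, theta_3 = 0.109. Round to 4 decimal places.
\rho(3) = 0.0962

For an MA(q) process with theta_0 = 1, the autocovariance is
  gamma(k) = sigma^2 * sum_{i=0..q-k} theta_i * theta_{i+k},
and rho(k) = gamma(k) / gamma(0). Sigma^2 cancels.
  numerator   = (1)*(0.109) = 0.109.
  denominator = (1)^2 + (-0.121)^2 + (0.326)^2 + (0.109)^2 = 1.132798.
  rho(3) = 0.109 / 1.132798 = 0.0962.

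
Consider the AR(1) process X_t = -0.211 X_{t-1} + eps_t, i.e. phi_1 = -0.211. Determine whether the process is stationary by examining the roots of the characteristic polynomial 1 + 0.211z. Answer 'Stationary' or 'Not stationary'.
\text{Stationary}

The AR(p) characteristic polynomial is P(z) = 1 + 0.211z.
Stationarity requires all roots to lie outside the unit circle, i.e. |z| > 1 for every root.
This is linear in z: 1 + (0.211) z = 0  =>  z = -1/(0.211) = -4.739336,  |z| = 4.739336.
Moduli of all roots: 4.7393.
All moduli strictly greater than 1? Yes.
Verdict: Stationary.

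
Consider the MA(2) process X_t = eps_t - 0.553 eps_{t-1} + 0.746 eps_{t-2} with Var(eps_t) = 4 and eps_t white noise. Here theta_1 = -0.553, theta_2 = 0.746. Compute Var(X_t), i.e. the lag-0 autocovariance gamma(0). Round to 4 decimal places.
\gamma(0) = 7.4493

For an MA(q) process X_t = eps_t + sum_i theta_i eps_{t-i} with
Var(eps_t) = sigma^2, the variance is
  gamma(0) = sigma^2 * (1 + sum_i theta_i^2).
  sum_i theta_i^2 = (-0.553)^2 + (0.746)^2 = 0.305809 + 0.556516 = 0.862325.
  gamma(0) = 4 * (1 + 0.862325) = 4 * 1.862325 = 7.4493.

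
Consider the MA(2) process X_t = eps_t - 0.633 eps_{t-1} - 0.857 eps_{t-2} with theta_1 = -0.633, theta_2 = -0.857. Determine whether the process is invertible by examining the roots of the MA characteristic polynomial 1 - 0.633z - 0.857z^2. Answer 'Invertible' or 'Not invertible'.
\text{Not invertible}

The MA(q) characteristic polynomial is P(z) = 1 - 0.633z - 0.857z^2.
Invertibility requires all roots to lie outside the unit circle, i.e. |z| > 1 for every root.
Set 1 + (-0.633) z + (-0.857) z^2 = 0, i.e. a z^2 + b z + c = 0 with a = -0.857, b = -0.633, c = 1.
Discriminant D = b^2 - 4ac = (-0.633)^2 - 4*(-0.857)*1 = 0.400689 - (-3.428) = 3.828689.
D >= 0, so the roots are real: z = (-b +/- sqrt(D)) / (2a) = (0.633 +/- 1.956704) / (-1.714).
  z_1 = (0.633 + 1.956704) / (-1.714) = -1.5109,   |z_1| = 1.5109.
  z_2 = (0.633 - 1.956704) / (-1.714) = 0.7723,   |z_2| = 0.7723.
Moduli of all roots: 1.5109, 0.7723.
All moduli strictly greater than 1? No.
Verdict: Not invertible.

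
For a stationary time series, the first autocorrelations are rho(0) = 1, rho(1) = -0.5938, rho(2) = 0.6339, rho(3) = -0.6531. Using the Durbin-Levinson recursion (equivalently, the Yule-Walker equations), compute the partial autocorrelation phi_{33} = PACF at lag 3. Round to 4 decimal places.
\phi_{33} = -0.3470

The PACF at lag k is phi_{kk}, the last component of the solution
to the Yule-Walker system G_k phi = r_k where
  (G_k)_{ij} = rho(|i - j|), (r_k)_i = rho(i), i,j = 1..k.
Equivalently, Durbin-Levinson gives phi_{kk} iteratively:
  phi_{11} = rho(1)
  phi_{kk} = [rho(k) - sum_{j=1..k-1} phi_{k-1,j} rho(k-j)]
            / [1 - sum_{j=1..k-1} phi_{k-1,j} rho(j)],
  phi_{k,j} = phi_{k-1,j} - phi_{kk} phi_{k-1,k-j},  j = 1..k-1.
Step k = 1:
  phi_11 = rho(1) = -0.5938.
Step k = 2:
  phi_22 = [rho(2) - phi_11 rho(1)] / [1 - phi_11 rho(1)] = [0.6339 - (-0.5938)(-0.5938)] / [1 - (-0.5938)(-0.5938)]
         = 0.28130156 / 0.64740156 = 0.434509.
  Update: phi_21 = phi_11 - phi_22 phi_11 = -0.5938 - (0.434509)(-0.5938) = -0.335789.
Step k = 3:
  phi_33 = [rho(3) - phi_21 rho(2) - phi_22 rho(1)] / [1 - phi_21 rho(1) - phi_22 rho(2)]
    numerator   = -0.6531 - (-0.335789)(0.6339) - (0.434509)(-0.5938) = -0.18223227
    denominator = 1 - (-0.335789)(-0.5938) - (0.434509)(0.6339) = 0.52517361
  phi_33 = -0.18223227 / 0.52517361 = -0.347.
Therefore phi_{33} = -0.3470.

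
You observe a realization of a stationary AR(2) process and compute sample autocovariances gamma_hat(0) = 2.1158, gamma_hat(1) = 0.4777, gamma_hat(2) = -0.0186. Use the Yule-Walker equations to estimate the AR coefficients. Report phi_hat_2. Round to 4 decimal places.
\hat\phi_{2} = -0.0630

The Yule-Walker equations for an AR(p) process read, in matrix form,
  Gamma_p phi = r_p,   with   (Gamma_p)_{ij} = gamma(|i - j|),
                       (r_p)_i = gamma(i),   i,j = 1..p.
Substitute the sample gammas (Toeplitz matrix and right-hand side of size 2):
  Gamma_p = [[2.1158, 0.4777], [0.4777, 2.1158]]
  r_p     = [0.4777, -0.0186]
Written out:
  2.1158 phi_1 + 0.4777 phi_2 = 0.4777
  0.4777 phi_1 + 2.1158 phi_2 = -0.0186
Solve by Cramer's rule:
  det = gamma(0)^2 - gamma(1)^2 = (2.1158)^2 - (0.4777)^2 = 4.47660964 - 0.22819729 = 4.24841235
  phi_hat_1 = [gamma(1) gamma(0) - gamma(1) gamma(2)] / det = [(0.4777)(2.1158) - (0.4777)(-0.0186)] / 4.24841235 = 1.01960288 / 4.24841235 = 0.24
  phi_hat_2 = [gamma(0) gamma(2) - gamma(1)^2] / det = [(2.1158)(-0.0186) - (0.4777)^2] / 4.24841235 = -0.26755117 / 4.24841235 = -0.063
So phi_hat = [0.2400, -0.0630].
Therefore phi_hat_2 = -0.0630.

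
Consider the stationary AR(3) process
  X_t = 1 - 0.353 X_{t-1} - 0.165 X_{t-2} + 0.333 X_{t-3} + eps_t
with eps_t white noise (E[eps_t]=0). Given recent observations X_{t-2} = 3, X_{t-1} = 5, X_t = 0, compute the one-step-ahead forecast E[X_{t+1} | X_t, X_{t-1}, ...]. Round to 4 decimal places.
E[X_{t+1} \mid \mathcal F_t] = 1.1740

For an AR(p) model X_t = c + sum_i phi_i X_{t-i} + eps_t, the
one-step-ahead conditional mean is
  E[X_{t+1} | X_t, ...] = c + sum_i phi_i X_{t+1-i}.
Substitute known values:
  E[X_{t+1} | ...] = 1 + (-0.353) * (0) + (-0.165) * (5) + (0.333) * (3)
                   = 1.1740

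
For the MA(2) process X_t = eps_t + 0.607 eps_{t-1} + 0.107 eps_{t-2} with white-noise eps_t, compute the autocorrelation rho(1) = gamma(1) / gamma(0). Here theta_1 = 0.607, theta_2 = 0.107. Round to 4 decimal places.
\rho(1) = 0.4870

For an MA(q) process with theta_0 = 1, the autocovariance is
  gamma(k) = sigma^2 * sum_{i=0..q-k} theta_i * theta_{i+k},
and rho(k) = gamma(k) / gamma(0). Sigma^2 cancels.
  numerator   = (1)*(0.607) + (0.607)*(0.107) = 0.671949.
  denominator = (1)^2 + (0.607)^2 + (0.107)^2 = 1.379898.
  rho(1) = 0.671949 / 1.379898 = 0.4870.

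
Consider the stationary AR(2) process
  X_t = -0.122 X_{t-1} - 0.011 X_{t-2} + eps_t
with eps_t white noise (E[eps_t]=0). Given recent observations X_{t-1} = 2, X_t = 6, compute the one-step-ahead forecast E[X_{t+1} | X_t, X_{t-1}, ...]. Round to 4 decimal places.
E[X_{t+1} \mid \mathcal F_t] = -0.7540

For an AR(p) model X_t = c + sum_i phi_i X_{t-i} + eps_t, the
one-step-ahead conditional mean is
  E[X_{t+1} | X_t, ...] = c + sum_i phi_i X_{t+1-i}.
Substitute known values:
  E[X_{t+1} | ...] = (-0.122) * (6) + (-0.011) * (2)
                   = -0.7540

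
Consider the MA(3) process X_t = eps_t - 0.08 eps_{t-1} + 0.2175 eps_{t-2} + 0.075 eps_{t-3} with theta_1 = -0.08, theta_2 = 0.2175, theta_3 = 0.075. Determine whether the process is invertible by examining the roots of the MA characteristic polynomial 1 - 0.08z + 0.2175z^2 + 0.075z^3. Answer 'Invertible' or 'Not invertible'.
\text{Invertible}

The MA(q) characteristic polynomial is P(z) = 1 - 0.08z + 0.2175z^2 + 0.075z^3.
Invertibility requires all roots to lie outside the unit circle, i.e. |z| > 1 for every root.
Degree 3: look for a simple real root z0 first, then factor out (1 - z/z0) and solve the remaining quadratic.
Testing z0 = -4: P(-4) = 1 + (-0.08)(-4) + (0.2175)(-4)^2 + (0.075)(-4)^3
  = 1 + (0.32) + (3.48) + (-4.8) = 0.  So z_0 = -4 is a root, |z_0| = 4.
Divide out the factor (1 + 0.25 z) = (1 - z/z0) (since 1/z0 = -0.25):
  P(z) = (1 + 0.25 z)(1 + (-0.33) z + (0.3) z^2)
  [check: z-coef -0.33 - (-0.25) = -0.08; z^2-coef 0.3 - (-0.25)(-0.33) = 0.2175; z^3-coef -(-0.25)(0.3) = 0.075.]
Remaining roots from the quadratic factor 1 + (-0.33) z + (0.3) z^2:
  Set 1 + (-0.33) z + (0.3) z^2 = 0, i.e. a z^2 + b z + c = 0 with a = 0.3, b = -0.33, c = 1.
  Discriminant D = b^2 - 4ac = (-0.33)^2 - 4*(0.3)*1 = 0.1089 - (1.2) = -1.0911.
  D < 0, so the roots are the complex-conjugate pair z = (-b +/- i sqrt(-D)) / (2a) = 0.55 +/- 1.7409i.
  For a conjugate pair |z|^2 = z * conj(z) = (product of roots) = c/a = 1/(0.3) = 3.333333, so |z| = sqrt(3.333333) = 1.8257 for both roots.
Moduli of all roots: 4.0000, 1.8257, 1.8257.
All moduli strictly greater than 1? Yes.
Verdict: Invertible.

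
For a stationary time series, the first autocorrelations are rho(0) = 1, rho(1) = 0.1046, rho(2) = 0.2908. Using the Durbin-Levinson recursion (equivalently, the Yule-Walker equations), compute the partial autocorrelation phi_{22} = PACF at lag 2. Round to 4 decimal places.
\phi_{22} = 0.2830

The PACF at lag k is phi_{kk}, the last component of the solution
to the Yule-Walker system G_k phi = r_k where
  (G_k)_{ij} = rho(|i - j|), (r_k)_i = rho(i), i,j = 1..k.
Equivalently, Durbin-Levinson gives phi_{kk} iteratively:
  phi_{11} = rho(1)
  phi_{kk} = [rho(k) - sum_{j=1..k-1} phi_{k-1,j} rho(k-j)]
            / [1 - sum_{j=1..k-1} phi_{k-1,j} rho(j)],
  phi_{k,j} = phi_{k-1,j} - phi_{kk} phi_{k-1,k-j},  j = 1..k-1.
Step k = 1:
  phi_11 = rho(1) = 0.1046.
Step k = 2:
  phi_22 = [rho(2) - phi_11 rho(1)] / [1 - phi_11 rho(1)] = [0.2908 - (0.1046)(0.1046)] / [1 - (0.1046)(0.1046)]
         = 0.27985884 / 0.98905884 = 0.283.
Therefore phi_{22} = 0.2830.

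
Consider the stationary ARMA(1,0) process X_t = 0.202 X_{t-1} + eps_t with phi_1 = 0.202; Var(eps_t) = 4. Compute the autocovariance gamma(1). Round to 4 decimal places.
\gamma(1) = 0.8424

Multiply the model equation by X_{t-k} and take expectations. With theta_0 = psi_0 = 1 and psi_j the MA(infinity) weights, this gives
  gamma(k) - sum_i phi_i gamma(k-i) = c_k,
  c_k = sigma^2 * sum_{j=k..q} theta_j psi_{j-k}   (c_k = 0 for k > q),
using gamma(-m) = gamma(m).
Pure AR (q = 0): c_0 = sigma^2 = 4, c_k = 0 for k >= 1.
Equations for k = 0 and k = 1 (AR order 1):
  gamma(0) = phi_1 gamma(1) + c_0
  gamma(1) = phi_1 gamma(0) + c_1
Substituting the second into the first: gamma(0) (1 - phi_1^2) = c_0 + phi_1 c_1, so
  gamma(0) = c_0 / (1 - phi_1^2) = 4 / (1 - (0.202)^2) = 4 / 0.959196 = 4.170159.
  gamma(1) = phi_1 gamma(0) = (0.202)(4.170159) = 0.842372.
Therefore gamma(1) = 0.8424 (to 4 decimal places).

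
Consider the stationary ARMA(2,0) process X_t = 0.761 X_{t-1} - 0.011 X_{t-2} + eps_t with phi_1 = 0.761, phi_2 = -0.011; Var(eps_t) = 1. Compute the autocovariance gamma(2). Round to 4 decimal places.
\gamma(2) = 1.2964

Multiply the model equation by X_{t-k} and take expectations. With theta_0 = psi_0 = 1 and psi_j the MA(infinity) weights, this gives
  gamma(k) - sum_i phi_i gamma(k-i) = c_k,
  c_k = sigma^2 * sum_{j=k..q} theta_j psi_{j-k}   (c_k = 0 for k > q),
using gamma(-m) = gamma(m).
Pure AR (q = 0): c_0 = sigma^2 = 1, c_k = 0 for k >= 1.
Equations for k = 0, 1, 2 (AR order 2, c_2 = 0):
  (E0) gamma(0) = phi_1 gamma(1) + phi_2 gamma(2) + c_0
  (E1) gamma(1) = phi_1 gamma(0) + phi_2 gamma(1) + c_1
  (E2) gamma(2) = phi_1 gamma(1) + phi_2 gamma(0)
From (E1): gamma(1) = A gamma(0) + B with
  A = phi_1 / (1 - phi_2) = 0.761 / 1.011 = 0.75272,   B = c_1 / (1 - phi_2) = 0 / 1.011 = 0.
Insert (E2) into (E0): gamma(0) (1 - phi_2^2) = phi_1 (1 + phi_2) gamma(1) + c_0.
  phi_1 (1 + phi_2) = (0.761)(0.989) = 0.752629,   1 - phi_2^2 = 0.999879.
Replace gamma(1) by A gamma(0) + B and collect gamma(0):
  gamma(0) [0.999879 - (0.752629)(0.75272)] = c_0 = 1
  gamma(0) * 0.43336 = 1
  gamma(0) = 1 / 0.43336 = 2.30755.
  gamma(1) = A gamma(0) = (0.75272)(2.30755) = 1.736939.
  gamma(2) = phi_1 gamma(1) + phi_2 gamma(0) = (0.761)(1.736939) + (-0.011)(2.30755) = 1.296428.
Therefore gamma(2) = 1.2964 (to 4 decimal places).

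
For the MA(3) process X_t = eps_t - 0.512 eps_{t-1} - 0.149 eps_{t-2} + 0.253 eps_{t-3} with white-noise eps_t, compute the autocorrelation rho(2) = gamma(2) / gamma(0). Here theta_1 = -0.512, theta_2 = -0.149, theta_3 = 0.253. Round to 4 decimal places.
\rho(2) = -0.2066

For an MA(q) process with theta_0 = 1, the autocovariance is
  gamma(k) = sigma^2 * sum_{i=0..q-k} theta_i * theta_{i+k},
and rho(k) = gamma(k) / gamma(0). Sigma^2 cancels.
  numerator   = (1)*(-0.149) + (-0.512)*(0.253) = -0.278536.
  denominator = (1)^2 + (-0.512)^2 + (-0.149)^2 + (0.253)^2 = 1.348354.
  rho(2) = -0.278536 / 1.348354 = -0.2066.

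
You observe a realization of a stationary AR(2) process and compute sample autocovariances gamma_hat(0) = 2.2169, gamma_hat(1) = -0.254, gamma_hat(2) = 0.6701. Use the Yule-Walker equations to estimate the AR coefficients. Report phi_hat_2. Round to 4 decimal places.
\hat\phi_{2} = 0.2930

The Yule-Walker equations for an AR(p) process read, in matrix form,
  Gamma_p phi = r_p,   with   (Gamma_p)_{ij} = gamma(|i - j|),
                       (r_p)_i = gamma(i),   i,j = 1..p.
Substitute the sample gammas (Toeplitz matrix and right-hand side of size 2):
  Gamma_p = [[2.2169, -0.254], [-0.254, 2.2169]]
  r_p     = [-0.254, 0.6701]
Written out:
  2.2169 phi_1 - 0.254 phi_2 = -0.254
  -0.254 phi_1 + 2.2169 phi_2 = 0.6701
Solve by Cramer's rule:
  det = gamma(0)^2 - gamma(1)^2 = (2.2169)^2 - (-0.254)^2 = 4.91464561 - 0.064516 = 4.85012961
  phi_hat_1 = [gamma(1) gamma(0) - gamma(1) gamma(2)] / det = [(-0.254)(2.2169) - (-0.254)(0.6701)] / 4.85012961 = -0.3928872 / 4.85012961 = -0.081
  phi_hat_2 = [gamma(0) gamma(2) - gamma(1)^2] / det = [(2.2169)(0.6701) - (-0.254)^2] / 4.85012961 = 1.42102869 / 4.85012961 = 0.293
So phi_hat = [-0.0810, 0.2930].
Therefore phi_hat_2 = 0.2930.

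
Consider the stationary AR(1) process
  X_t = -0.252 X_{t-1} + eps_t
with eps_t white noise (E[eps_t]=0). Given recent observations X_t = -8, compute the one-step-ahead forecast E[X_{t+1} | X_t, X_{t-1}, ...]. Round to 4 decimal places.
E[X_{t+1} \mid \mathcal F_t] = 2.0160

For an AR(p) model X_t = c + sum_i phi_i X_{t-i} + eps_t, the
one-step-ahead conditional mean is
  E[X_{t+1} | X_t, ...] = c + sum_i phi_i X_{t+1-i}.
Substitute known values:
  E[X_{t+1} | ...] = (-0.252) * (-8)
                   = 2.0160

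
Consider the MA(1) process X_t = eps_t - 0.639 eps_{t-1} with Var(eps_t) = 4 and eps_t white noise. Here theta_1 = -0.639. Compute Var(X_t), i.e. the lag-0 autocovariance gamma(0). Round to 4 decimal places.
\gamma(0) = 5.6333

For an MA(q) process X_t = eps_t + sum_i theta_i eps_{t-i} with
Var(eps_t) = sigma^2, the variance is
  gamma(0) = sigma^2 * (1 + sum_i theta_i^2).
  sum_i theta_i^2 = (-0.639)^2 = 0.408321.
  gamma(0) = 4 * (1 + 0.408321) = 4 * 1.408321 = 5.633284, which rounds to 5.6333.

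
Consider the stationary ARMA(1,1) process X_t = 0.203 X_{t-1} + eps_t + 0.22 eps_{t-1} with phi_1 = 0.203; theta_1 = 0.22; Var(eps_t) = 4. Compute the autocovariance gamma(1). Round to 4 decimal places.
\gamma(1) = 1.8435

Multiply the model equation by X_{t-k} and take expectations. With theta_0 = psi_0 = 1 and psi_j the MA(infinity) weights, this gives
  gamma(k) - sum_i phi_i gamma(k-i) = c_k,
  c_k = sigma^2 * sum_{j=k..q} theta_j psi_{j-k}   (c_k = 0 for k > q),
using gamma(-m) = gamma(m).
psi-weights needed (psi_j = theta_j + sum_i phi_i psi_{j-i}):
  psi_1 = theta_1 + phi_1 = 0.22 + (0.203) = 0.423
Right-hand sides:
  c_0 = sigma^2 (1 + theta_1 psi_1) = 4 * (1 + (0.22)(0.423)) = 4 * 1.09306 = 4.37224
  c_1 = sigma^2 theta_1 = 4 * (0.22) = 0.88
  c_2 = 0
Equations for k = 0 and k = 1 (AR order 1):
  gamma(0) = phi_1 gamma(1) + c_0
  gamma(1) = phi_1 gamma(0) + c_1
Substituting the second into the first: gamma(0) (1 - phi_1^2) = c_0 + phi_1 c_1, so
  gamma(0) = (c_0 + phi_1 c_1) / (1 - phi_1^2) = (4.37224 + (0.203)(0.88)) / (1 - (0.203)^2) = 4.55088 / 0.958791 = 4.746478.
  gamma(1) = phi_1 gamma(0) + c_1 = (0.203)(4.746478) + (0.88) = 1.843535.
Therefore gamma(1) = 1.8435 (to 4 decimal places).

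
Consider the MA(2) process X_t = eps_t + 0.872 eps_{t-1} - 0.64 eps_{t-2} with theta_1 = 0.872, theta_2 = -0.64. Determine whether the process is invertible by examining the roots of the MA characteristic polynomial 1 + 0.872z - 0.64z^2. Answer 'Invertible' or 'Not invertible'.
\text{Not invertible}

The MA(q) characteristic polynomial is P(z) = 1 + 0.872z - 0.64z^2.
Invertibility requires all roots to lie outside the unit circle, i.e. |z| > 1 for every root.
Set 1 + (0.872) z + (-0.64) z^2 = 0, i.e. a z^2 + b z + c = 0 with a = -0.64, b = 0.872, c = 1.
Discriminant D = b^2 - 4ac = (0.872)^2 - 4*(-0.64)*1 = 0.760384 - (-2.56) = 3.320384.
D >= 0, so the roots are real: z = (-b +/- sqrt(D)) / (2a) = (-0.872 +/- 1.822192) / (-1.28).
  z_1 = (-0.872 + 1.822192) / (-1.28) = -0.7423,   |z_1| = 0.7423.
  z_2 = (-0.872 - 1.822192) / (-1.28) = 2.1048,   |z_2| = 2.1048.
Moduli of all roots: 0.7423, 2.1048.
All moduli strictly greater than 1? No.
Verdict: Not invertible.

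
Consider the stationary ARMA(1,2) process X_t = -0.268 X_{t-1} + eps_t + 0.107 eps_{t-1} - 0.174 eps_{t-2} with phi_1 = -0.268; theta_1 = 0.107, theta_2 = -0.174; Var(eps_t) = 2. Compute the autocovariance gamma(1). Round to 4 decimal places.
\gamma(1) = -0.2898

Multiply the model equation by X_{t-k} and take expectations. With theta_0 = psi_0 = 1 and psi_j the MA(infinity) weights, this gives
  gamma(k) - sum_i phi_i gamma(k-i) = c_k,
  c_k = sigma^2 * sum_{j=k..q} theta_j psi_{j-k}   (c_k = 0 for k > q),
using gamma(-m) = gamma(m).
psi-weights needed (psi_j = theta_j + sum_i phi_i psi_{j-i}):
  psi_1 = theta_1 + phi_1 = 0.107 + (-0.268) = -0.161
  psi_2 = theta_2 + phi_1 psi_1 = -0.174 + (-0.268)(-0.161) = -0.130852
Right-hand sides:
  c_0 = sigma^2 (1 + theta_1 psi_1 + theta_2 psi_2) = 2 * (1 + (0.107)(-0.161) + (-0.174)(-0.130852)) = 2 * 1.005541 = 2.011082
  c_1 = sigma^2 (theta_1 + theta_2 psi_1) = 2 * (0.107 + (-0.174)(-0.161)) = 0.270028
  c_2 = sigma^2 theta_2 = 2 * (-0.174) = -0.348
Equations for k = 0 and k = 1 (AR order 1):
  gamma(0) = phi_1 gamma(1) + c_0
  gamma(1) = phi_1 gamma(0) + c_1
Substituting the second into the first: gamma(0) (1 - phi_1^2) = c_0 + phi_1 c_1, so
  gamma(0) = (c_0 + phi_1 c_1) / (1 - phi_1^2) = (2.011082 + (-0.268)(0.270028)) / (1 - (-0.268)^2) = 1.938715 / 0.928176 = 2.088736.
  gamma(1) = phi_1 gamma(0) + c_1 = (-0.268)(2.088736) + (0.270028) = -0.289753.
Therefore gamma(1) = -0.2898 (to 4 decimal places).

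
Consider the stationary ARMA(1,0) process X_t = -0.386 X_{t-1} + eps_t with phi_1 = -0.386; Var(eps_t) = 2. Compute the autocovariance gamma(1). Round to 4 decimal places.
\gamma(1) = -0.9072

Multiply the model equation by X_{t-k} and take expectations. With theta_0 = psi_0 = 1 and psi_j the MA(infinity) weights, this gives
  gamma(k) - sum_i phi_i gamma(k-i) = c_k,
  c_k = sigma^2 * sum_{j=k..q} theta_j psi_{j-k}   (c_k = 0 for k > q),
using gamma(-m) = gamma(m).
Pure AR (q = 0): c_0 = sigma^2 = 2, c_k = 0 for k >= 1.
Equations for k = 0 and k = 1 (AR order 1):
  gamma(0) = phi_1 gamma(1) + c_0
  gamma(1) = phi_1 gamma(0) + c_1
Substituting the second into the first: gamma(0) (1 - phi_1^2) = c_0 + phi_1 c_1, so
  gamma(0) = c_0 / (1 - phi_1^2) = 2 / (1 - (-0.386)^2) = 2 / 0.851004 = 2.350165.
  gamma(1) = phi_1 gamma(0) = (-0.386)(2.350165) = -0.907164.
Therefore gamma(1) = -0.9072 (to 4 decimal places).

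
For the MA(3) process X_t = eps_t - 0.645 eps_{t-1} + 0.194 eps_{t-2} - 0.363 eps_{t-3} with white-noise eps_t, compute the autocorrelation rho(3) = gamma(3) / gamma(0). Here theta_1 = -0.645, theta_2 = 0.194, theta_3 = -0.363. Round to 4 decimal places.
\rho(3) = -0.2290

For an MA(q) process with theta_0 = 1, the autocovariance is
  gamma(k) = sigma^2 * sum_{i=0..q-k} theta_i * theta_{i+k},
and rho(k) = gamma(k) / gamma(0). Sigma^2 cancels.
  numerator   = (1)*(-0.363) = -0.363.
  denominator = (1)^2 + (-0.645)^2 + (0.194)^2 + (-0.363)^2 = 1.58543.
  rho(3) = -0.363 / 1.58543 = -0.2290.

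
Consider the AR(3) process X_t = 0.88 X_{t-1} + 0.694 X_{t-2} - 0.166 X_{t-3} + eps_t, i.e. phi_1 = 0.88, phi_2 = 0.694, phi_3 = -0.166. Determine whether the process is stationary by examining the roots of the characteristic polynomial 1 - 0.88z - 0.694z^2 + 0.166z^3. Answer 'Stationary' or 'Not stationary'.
\text{Not stationary}

The AR(p) characteristic polynomial is P(z) = 1 - 0.88z - 0.694z^2 + 0.166z^3.
Stationarity requires all roots to lie outside the unit circle, i.e. |z| > 1 for every root.
Degree 3: look for a simple real root z0 first, then factor out (1 - z/z0) and solve the remaining quadratic.
Testing z0 = 5: P(5) = 1 + (-0.88)(5) + (-0.694)(5)^2 + (0.166)(5)^3
  = 1 + (-4.4) + (-17.35) + (20.75) = 0.  So z_0 = 5 is a root, |z_0| = 5.
Divide out the factor (1 - 0.2 z) = (1 - z/z0) (since 1/z0 = 0.2):
  P(z) = (1 - 0.2 z)(1 + (-0.68) z + (-0.83) z^2)
  [check: z-coef -0.68 - (0.2) = -0.88; z^2-coef -0.83 - (0.2)(-0.68) = -0.694; z^3-coef -(0.2)(-0.83) = 0.166.]
Remaining roots from the quadratic factor 1 + (-0.68) z + (-0.83) z^2:
  Set 1 + (-0.68) z + (-0.83) z^2 = 0, i.e. a z^2 + b z + c = 0 with a = -0.83, b = -0.68, c = 1.
  Discriminant D = b^2 - 4ac = (-0.68)^2 - 4*(-0.83)*1 = 0.4624 - (-3.32) = 3.7824.
  D >= 0, so the roots are real: z = (-b +/- sqrt(D)) / (2a) = (0.68 +/- 1.944839) / (-1.66).
    z_1 = (0.68 + 1.944839) / (-1.66) = -1.5812,   |z_1| = 1.5812.
    z_2 = (0.68 - 1.944839) / (-1.66) = 0.762,   |z_2| = 0.762.
Moduli of all roots: 5.0000, 1.5812, 0.7620.
All moduli strictly greater than 1? No.
Verdict: Not stationary.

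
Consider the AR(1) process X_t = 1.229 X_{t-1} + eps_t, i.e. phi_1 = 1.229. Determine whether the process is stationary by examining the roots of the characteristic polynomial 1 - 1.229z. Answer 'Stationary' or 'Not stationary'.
\text{Not stationary}

The AR(p) characteristic polynomial is P(z) = 1 - 1.229z.
Stationarity requires all roots to lie outside the unit circle, i.e. |z| > 1 for every root.
This is linear in z: 1 + (-1.229) z = 0  =>  z = -1/(-1.229) = 0.81367,  |z| = 0.81367.
Moduli of all roots: 0.8137.
All moduli strictly greater than 1? No.
Verdict: Not stationary.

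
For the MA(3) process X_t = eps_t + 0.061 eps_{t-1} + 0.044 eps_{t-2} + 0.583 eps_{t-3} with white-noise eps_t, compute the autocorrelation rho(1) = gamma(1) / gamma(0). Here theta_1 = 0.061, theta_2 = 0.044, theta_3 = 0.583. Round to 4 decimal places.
\rho(1) = 0.0664

For an MA(q) process with theta_0 = 1, the autocovariance is
  gamma(k) = sigma^2 * sum_{i=0..q-k} theta_i * theta_{i+k},
and rho(k) = gamma(k) / gamma(0). Sigma^2 cancels.
  numerator   = (1)*(0.061) + (0.061)*(0.044) + (0.044)*(0.583) = 0.089336.
  denominator = (1)^2 + (0.061)^2 + (0.044)^2 + (0.583)^2 = 1.345546.
  rho(1) = 0.089336 / 1.345546 = 0.0664.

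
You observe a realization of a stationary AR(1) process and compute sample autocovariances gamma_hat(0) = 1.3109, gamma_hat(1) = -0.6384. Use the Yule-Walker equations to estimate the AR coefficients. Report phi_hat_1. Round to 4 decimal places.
\hat\phi_{1} = -0.4870

The Yule-Walker equations for an AR(p) process read, in matrix form,
  Gamma_p phi = r_p,   with   (Gamma_p)_{ij} = gamma(|i - j|),
                       (r_p)_i = gamma(i),   i,j = 1..p.
Substitute the sample gammas (Toeplitz matrix and right-hand side of size 1):
  Gamma_p = [[1.3109]]
  r_p     = [-0.6384]
With p = 1 this is the single equation gamma(0) phi_1 = gamma(1):
  phi_hat_1 = gamma(1) / gamma(0) = -0.6384 / 1.3109 = -0.4870.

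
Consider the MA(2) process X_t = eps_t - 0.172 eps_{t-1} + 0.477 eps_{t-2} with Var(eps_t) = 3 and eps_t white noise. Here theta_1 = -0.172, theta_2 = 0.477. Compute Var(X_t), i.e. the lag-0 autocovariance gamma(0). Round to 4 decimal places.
\gamma(0) = 3.7713

For an MA(q) process X_t = eps_t + sum_i theta_i eps_{t-i} with
Var(eps_t) = sigma^2, the variance is
  gamma(0) = sigma^2 * (1 + sum_i theta_i^2).
  sum_i theta_i^2 = (-0.172)^2 + (0.477)^2 = 0.029584 + 0.227529 = 0.257113.
  gamma(0) = 3 * (1 + 0.257113) = 3 * 1.257113 = 3.771339, which rounds to 3.7713.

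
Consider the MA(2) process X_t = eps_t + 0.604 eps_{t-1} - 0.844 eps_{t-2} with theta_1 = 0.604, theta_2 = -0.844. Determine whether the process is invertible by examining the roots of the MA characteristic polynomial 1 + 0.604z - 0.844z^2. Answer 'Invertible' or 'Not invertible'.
\text{Not invertible}

The MA(q) characteristic polynomial is P(z) = 1 + 0.604z - 0.844z^2.
Invertibility requires all roots to lie outside the unit circle, i.e. |z| > 1 for every root.
Set 1 + (0.604) z + (-0.844) z^2 = 0, i.e. a z^2 + b z + c = 0 with a = -0.844, b = 0.604, c = 1.
Discriminant D = b^2 - 4ac = (0.604)^2 - 4*(-0.844)*1 = 0.364816 - (-3.376) = 3.740816.
D >= 0, so the roots are real: z = (-b +/- sqrt(D)) / (2a) = (-0.604 +/- 1.934119) / (-1.688).
  z_1 = (-0.604 + 1.934119) / (-1.688) = -0.788,   |z_1| = 0.788.
  z_2 = (-0.604 - 1.934119) / (-1.688) = 1.5036,   |z_2| = 1.5036.
Moduli of all roots: 0.7880, 1.5036.
All moduli strictly greater than 1? No.
Verdict: Not invertible.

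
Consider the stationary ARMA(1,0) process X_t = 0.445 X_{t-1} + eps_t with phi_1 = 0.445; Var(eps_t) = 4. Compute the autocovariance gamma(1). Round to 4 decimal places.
\gamma(1) = 2.2195

Multiply the model equation by X_{t-k} and take expectations. With theta_0 = psi_0 = 1 and psi_j the MA(infinity) weights, this gives
  gamma(k) - sum_i phi_i gamma(k-i) = c_k,
  c_k = sigma^2 * sum_{j=k..q} theta_j psi_{j-k}   (c_k = 0 for k > q),
using gamma(-m) = gamma(m).
Pure AR (q = 0): c_0 = sigma^2 = 4, c_k = 0 for k >= 1.
Equations for k = 0 and k = 1 (AR order 1):
  gamma(0) = phi_1 gamma(1) + c_0
  gamma(1) = phi_1 gamma(0) + c_1
Substituting the second into the first: gamma(0) (1 - phi_1^2) = c_0 + phi_1 c_1, so
  gamma(0) = c_0 / (1 - phi_1^2) = 4 / (1 - (0.445)^2) = 4 / 0.801975 = 4.987687.
  gamma(1) = phi_1 gamma(0) = (0.445)(4.987687) = 2.219521.
Therefore gamma(1) = 2.2195 (to 4 decimal places).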